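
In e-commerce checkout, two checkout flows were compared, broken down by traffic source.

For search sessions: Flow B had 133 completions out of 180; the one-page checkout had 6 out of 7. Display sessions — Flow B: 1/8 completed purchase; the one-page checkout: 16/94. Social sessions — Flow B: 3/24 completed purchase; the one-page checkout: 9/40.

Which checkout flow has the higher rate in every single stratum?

Search: Flow B 133/180 = 73.9%, the one-page checkout 6/7 = 85.7% → the one-page checkout
Display: Flow B 1/8 = 12.5%, the one-page checkout 16/94 = 17.0% → the one-page checkout
Social: Flow B 3/24 = 12.5%, the one-page checkout 9/40 = 22.5% → the one-page checkout
The one-page checkout has the higher rate in all 3 groups.

the one-page checkout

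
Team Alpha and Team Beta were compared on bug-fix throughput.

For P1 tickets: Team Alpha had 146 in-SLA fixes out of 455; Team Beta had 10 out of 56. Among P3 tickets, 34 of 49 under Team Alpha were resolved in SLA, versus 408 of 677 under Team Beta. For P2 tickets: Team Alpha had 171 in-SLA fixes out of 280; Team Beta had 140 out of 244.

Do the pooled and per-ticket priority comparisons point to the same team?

No

P1: Team Alpha 146/455 = 32.1%, Team Beta 10/56 = 17.9% → Team Alpha
P3: Team Alpha 34/49 = 69.4%, Team Beta 408/677 = 60.3% → Team Alpha
P2: Team Alpha 171/280 = 61.1%, Team Beta 140/244 = 57.4% → Team Alpha
Overall: Team Alpha 351/784 = 44.8%, Team Beta 558/977 = 57.1% → Team Beta
Team Alpha wins each ticket group but Team Beta wins overall — the comparison reverses. Team Alpha's tickets skew toward P1, which has a lower base rate.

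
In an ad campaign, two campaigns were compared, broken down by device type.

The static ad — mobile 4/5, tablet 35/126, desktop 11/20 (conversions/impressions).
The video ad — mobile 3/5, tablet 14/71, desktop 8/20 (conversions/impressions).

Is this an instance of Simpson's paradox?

No

Mobile: the static ad 4/5 = 80.0%, the video ad 3/5 = 60.0% → the static ad
Tablet: the static ad 35/126 = 27.8%, the video ad 14/71 = 19.7% → the static ad
Desktop: the static ad 11/20 = 55.0%, the video ad 8/20 = 40.0% → the static ad
Overall: the static ad 50/151 = 33.1%, the video ad 25/96 = 26.0% → the static ad
The static ad wins overall and in every device group — no reversal.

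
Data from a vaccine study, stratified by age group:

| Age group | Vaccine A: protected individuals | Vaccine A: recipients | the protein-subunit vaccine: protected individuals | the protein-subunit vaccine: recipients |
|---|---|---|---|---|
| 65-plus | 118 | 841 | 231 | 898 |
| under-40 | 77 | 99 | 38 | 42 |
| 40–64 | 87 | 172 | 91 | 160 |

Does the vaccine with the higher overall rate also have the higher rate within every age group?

Yes

65-plus: Vaccine A 118/841 = 14.0%, the protein-subunit vaccine 231/898 = 25.7% → the protein-subunit vaccine
Under-40: Vaccine A 77/99 = 77.8%, the protein-subunit vaccine 38/42 = 90.5% → the protein-subunit vaccine
40–64: Vaccine A 87/172 = 50.6%, the protein-subunit vaccine 91/160 = 56.9% → the protein-subunit vaccine
Overall: Vaccine A 282/1112 = 25.4%, the protein-subunit vaccine 360/1100 = 32.7% → the protein-subunit vaccine
The protein-subunit vaccine wins overall and in every age group — no reversal.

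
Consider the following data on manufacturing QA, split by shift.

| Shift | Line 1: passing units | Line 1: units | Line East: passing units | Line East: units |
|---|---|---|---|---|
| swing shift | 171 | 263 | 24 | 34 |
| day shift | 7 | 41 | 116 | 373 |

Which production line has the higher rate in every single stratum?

Swing shift: Line 1 171/263 = 65.0%, Line East 24/34 = 70.6% → Line East
Day shift: Line 1 7/41 = 17.1%, Line East 116/373 = 31.1% → Line East
Line East has the higher rate in both groups.

Line East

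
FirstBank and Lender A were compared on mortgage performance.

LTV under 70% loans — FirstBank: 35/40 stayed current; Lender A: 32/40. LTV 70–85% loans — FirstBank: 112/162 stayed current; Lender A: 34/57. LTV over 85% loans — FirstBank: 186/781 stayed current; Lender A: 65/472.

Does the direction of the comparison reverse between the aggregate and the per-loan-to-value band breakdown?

LTV under 70%: FirstBank 35/40 = 87.5%, Lender A 32/40 = 80.0% → FirstBank
LTV 70–85%: FirstBank 112/162 = 69.1%, Lender A 34/57 = 59.6% → FirstBank
LTV over 85%: FirstBank 186/781 = 23.8%, Lender A 65/472 = 13.8% → FirstBank
Overall: FirstBank 333/983 = 33.9%, Lender A 131/569 = 23.0% → FirstBank
FirstBank wins overall and in every loan-to-value group — no reversal.

No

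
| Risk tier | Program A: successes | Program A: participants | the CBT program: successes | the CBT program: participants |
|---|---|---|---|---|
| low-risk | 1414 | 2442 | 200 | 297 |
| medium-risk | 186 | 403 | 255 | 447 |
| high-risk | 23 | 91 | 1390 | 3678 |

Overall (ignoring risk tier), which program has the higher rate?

Program A

Low-risk: Program A 1414/2442 = 57.9%, the CBT program 200/297 = 67.3% → the CBT program
Medium-risk: Program A 186/403 = 46.2%, the CBT program 255/447 = 57.0% → the CBT program
High-risk: Program A 23/91 = 25.3%, the CBT program 1390/3678 = 37.8% → the CBT program
Overall: Program A 1623/2936 = 55.3%, the CBT program 1845/4422 = 41.7% → Program A
(The CBT program wins every risk group but Program A wins overall — the CBT program's participants skew toward the low-rate high-risk group.)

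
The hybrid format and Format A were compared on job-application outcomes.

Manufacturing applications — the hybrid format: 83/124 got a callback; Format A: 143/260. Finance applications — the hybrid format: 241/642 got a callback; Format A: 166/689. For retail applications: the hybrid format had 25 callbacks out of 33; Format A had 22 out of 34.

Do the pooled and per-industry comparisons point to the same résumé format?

Yes

Manufacturing: the hybrid format 83/124 = 66.9%, Format A 143/260 = 55.0% → the hybrid format
Finance: the hybrid format 241/642 = 37.5%, Format A 166/689 = 24.1% → the hybrid format
Retail: the hybrid format 25/33 = 75.8%, Format A 22/34 = 64.7% → the hybrid format
Overall: the hybrid format 349/799 = 43.7%, Format A 331/983 = 33.7% → the hybrid format
The hybrid format wins overall and in every industry group — no reversal.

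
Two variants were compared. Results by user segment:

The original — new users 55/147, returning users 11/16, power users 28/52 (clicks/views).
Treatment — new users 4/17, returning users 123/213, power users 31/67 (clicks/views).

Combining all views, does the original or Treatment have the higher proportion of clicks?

Treatment

New users: the original 55/147 = 37.4%, Treatment 4/17 = 23.5% → the original
Returning users: the original 11/16 = 68.8%, Treatment 123/213 = 57.7% → the original
Power users: the original 28/52 = 53.8%, Treatment 31/67 = 46.3% → the original
Overall: the original 94/215 = 43.7%, Treatment 158/297 = 53.2% → Treatment
(The original wins every user group but Treatment wins overall — the original's views skew toward the low-rate new users group.)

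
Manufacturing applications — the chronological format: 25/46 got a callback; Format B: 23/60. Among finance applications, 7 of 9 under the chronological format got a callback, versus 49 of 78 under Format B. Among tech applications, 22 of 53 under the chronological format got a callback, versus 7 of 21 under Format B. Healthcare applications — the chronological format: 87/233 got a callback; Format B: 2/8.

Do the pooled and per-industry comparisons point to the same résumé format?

No

Manufacturing: the chronological format 25/46 = 54.3%, Format B 23/60 = 38.3% → the chronological format
Finance: the chronological format 7/9 = 77.8%, Format B 49/78 = 62.8% → the chronological format
Tech: the chronological format 22/53 = 41.5%, Format B 7/21 = 33.3% → the chronological format
Healthcare: the chronological format 87/233 = 37.3%, Format B 2/8 = 25.0% → the chronological format
Overall: the chronological format 141/341 = 41.3%, Format B 81/167 = 48.5% → Format B
The chronological format wins each industry group but Format B wins overall — the comparison reverses. The chronological format's applications skew toward healthcare, which has a lower base rate.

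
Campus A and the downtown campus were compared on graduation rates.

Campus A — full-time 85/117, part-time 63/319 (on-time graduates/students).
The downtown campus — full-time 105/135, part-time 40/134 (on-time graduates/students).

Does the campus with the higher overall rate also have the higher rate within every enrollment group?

Full-time: Campus A 85/117 = 72.6%, the downtown campus 105/135 = 77.8% → the downtown campus
Part-time: Campus A 63/319 = 19.7%, the downtown campus 40/134 = 29.9% → the downtown campus
Overall: Campus A 148/436 = 33.9%, the downtown campus 145/269 = 53.9% → the downtown campus
The downtown campus wins overall and in every enrollment group — no reversal.

Yes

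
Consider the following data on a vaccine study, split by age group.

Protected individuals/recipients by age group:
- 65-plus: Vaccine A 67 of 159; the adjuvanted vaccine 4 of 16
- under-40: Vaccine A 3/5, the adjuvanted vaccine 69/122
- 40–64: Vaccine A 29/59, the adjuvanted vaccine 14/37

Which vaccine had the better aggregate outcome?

the adjuvanted vaccine

65-plus: Vaccine A 67/159 = 42.1%, the adjuvanted vaccine 4/16 = 25.0% → Vaccine A
Under-40: Vaccine A 3/5 = 60.0%, the adjuvanted vaccine 69/122 = 56.6% → Vaccine A
40–64: Vaccine A 29/59 = 49.2%, the adjuvanted vaccine 14/37 = 37.8% → Vaccine A
Overall: Vaccine A 99/223 = 44.4%, the adjuvanted vaccine 87/175 = 49.7% → the adjuvanted vaccine
(Vaccine A wins every age group but the adjuvanted vaccine wins overall — Vaccine A's recipients skew toward the low-rate 65-plus group.)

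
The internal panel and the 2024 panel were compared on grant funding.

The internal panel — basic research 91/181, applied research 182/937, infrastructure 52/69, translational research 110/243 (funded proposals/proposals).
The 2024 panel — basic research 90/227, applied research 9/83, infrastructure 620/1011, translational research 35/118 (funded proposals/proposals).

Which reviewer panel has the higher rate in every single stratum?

Basic research: the internal panel 91/181 = 50.3%, the 2024 panel 90/227 = 39.6% → the internal panel
Applied research: the internal panel 182/937 = 19.4%, the 2024 panel 9/83 = 10.8% → the internal panel
Infrastructure: the internal panel 52/69 = 75.4%, the 2024 panel 620/1011 = 61.3% → the internal panel
Translational research: the internal panel 110/243 = 45.3%, the 2024 panel 35/118 = 29.7% → the internal panel
The internal panel has the higher rate in all 4 groups.

the internal panel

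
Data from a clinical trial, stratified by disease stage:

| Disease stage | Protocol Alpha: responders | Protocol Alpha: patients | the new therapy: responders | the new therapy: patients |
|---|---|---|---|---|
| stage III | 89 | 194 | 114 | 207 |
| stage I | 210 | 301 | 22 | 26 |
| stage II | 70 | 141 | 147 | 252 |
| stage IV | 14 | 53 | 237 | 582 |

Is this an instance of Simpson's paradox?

Stage III: Protocol Alpha 89/194 = 45.9%, the new therapy 114/207 = 55.1% → the new therapy
Stage I: Protocol Alpha 210/301 = 69.8%, the new therapy 22/26 = 84.6% → the new therapy
Stage II: Protocol Alpha 70/141 = 49.6%, the new therapy 147/252 = 58.3% → the new therapy
Stage IV: Protocol Alpha 14/53 = 26.4%, the new therapy 237/582 = 40.7% → the new therapy
Overall: Protocol Alpha 383/689 = 55.6%, the new therapy 520/1067 = 48.7% → Protocol Alpha
The new therapy wins each disease group but Protocol Alpha wins overall — the comparison reverses. The new therapy's patients skew toward stage IV, which has a lower base rate.

Yes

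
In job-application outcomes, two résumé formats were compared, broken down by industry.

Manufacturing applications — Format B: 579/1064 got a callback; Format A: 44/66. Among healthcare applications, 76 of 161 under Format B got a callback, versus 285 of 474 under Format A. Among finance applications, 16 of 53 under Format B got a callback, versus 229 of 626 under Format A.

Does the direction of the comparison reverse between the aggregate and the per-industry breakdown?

Manufacturing: Format B 579/1064 = 54.4%, Format A 44/66 = 66.7% → Format A
Healthcare: Format B 76/161 = 47.2%, Format A 285/474 = 60.1% → Format A
Finance: Format B 16/53 = 30.2%, Format A 229/626 = 36.6% → Format A
Overall: Format B 671/1278 = 52.5%, Format A 558/1166 = 47.9% → Format B
Format A wins each industry group but Format B wins overall — the comparison reverses. Format A's applications skew toward finance, which has a lower base rate.

Yes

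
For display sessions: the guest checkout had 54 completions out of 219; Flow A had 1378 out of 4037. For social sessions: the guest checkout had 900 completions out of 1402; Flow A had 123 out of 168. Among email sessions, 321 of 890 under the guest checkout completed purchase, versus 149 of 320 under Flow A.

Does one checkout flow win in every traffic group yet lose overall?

Yes

Display: the guest checkout 54/219 = 24.7%, Flow A 1378/4037 = 34.1% → Flow A
Social: the guest checkout 900/1402 = 64.2%, Flow A 123/168 = 73.2% → Flow A
Email: the guest checkout 321/890 = 36.1%, Flow A 149/320 = 46.6% → Flow A
Overall: the guest checkout 1275/2511 = 50.8%, Flow A 1650/4525 = 36.5% → the guest checkout
Flow A wins each traffic group but the guest checkout wins overall — the comparison reverses. Flow A's sessions skew toward display, which has a lower base rate.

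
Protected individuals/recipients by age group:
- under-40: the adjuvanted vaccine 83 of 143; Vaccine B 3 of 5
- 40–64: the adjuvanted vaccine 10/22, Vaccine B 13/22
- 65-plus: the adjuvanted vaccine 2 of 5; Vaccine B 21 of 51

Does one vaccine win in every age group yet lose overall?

Yes

Under-40: the adjuvanted vaccine 83/143 = 58.0%, Vaccine B 3/5 = 60.0% → Vaccine B
40–64: the adjuvanted vaccine 10/22 = 45.5%, Vaccine B 13/22 = 59.1% → Vaccine B
65-plus: the adjuvanted vaccine 2/5 = 40.0%, Vaccine B 21/51 = 41.2% → Vaccine B
Overall: the adjuvanted vaccine 95/170 = 55.9%, Vaccine B 37/78 = 47.4% → the adjuvanted vaccine
Vaccine B wins each age group but the adjuvanted vaccine wins overall — the comparison reverses. Vaccine B's recipients skew toward 65-plus, which has a lower base rate.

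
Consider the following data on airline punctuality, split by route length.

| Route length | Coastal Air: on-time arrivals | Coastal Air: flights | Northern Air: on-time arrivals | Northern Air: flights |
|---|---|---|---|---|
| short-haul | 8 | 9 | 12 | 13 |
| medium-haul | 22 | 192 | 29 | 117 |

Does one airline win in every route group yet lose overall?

No

Short-haul: Coastal Air 8/9 = 88.9%, Northern Air 12/13 = 92.3% → Northern Air
Medium-haul: Coastal Air 22/192 = 11.5%, Northern Air 29/117 = 24.8% → Northern Air
Overall: Coastal Air 30/201 = 14.9%, Northern Air 41/130 = 31.5% → Northern Air
Northern Air wins overall and in every route group — no reversal.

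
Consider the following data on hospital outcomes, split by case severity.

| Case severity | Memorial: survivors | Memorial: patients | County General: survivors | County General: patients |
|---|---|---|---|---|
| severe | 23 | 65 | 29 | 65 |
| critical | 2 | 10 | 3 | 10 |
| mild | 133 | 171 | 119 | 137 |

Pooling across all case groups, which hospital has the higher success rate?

County General

Severe: Memorial 23/65 = 35.4%, County General 29/65 = 44.6% → County General
Critical: Memorial 2/10 = 20.0%, County General 3/10 = 30.0% → County General
Mild: Memorial 133/171 = 77.8%, County General 119/137 = 86.9% → County General
Overall: Memorial 158/246 = 64.2%, County General 151/212 = 71.2% → County General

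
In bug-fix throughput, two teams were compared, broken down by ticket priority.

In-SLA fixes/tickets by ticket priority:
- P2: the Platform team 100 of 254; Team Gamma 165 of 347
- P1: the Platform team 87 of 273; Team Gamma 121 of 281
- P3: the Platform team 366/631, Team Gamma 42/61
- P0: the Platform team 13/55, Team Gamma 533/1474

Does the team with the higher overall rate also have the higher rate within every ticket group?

P2: the Platform team 100/254 = 39.4%, Team Gamma 165/347 = 47.6% → Team Gamma
P1: the Platform team 87/273 = 31.9%, Team Gamma 121/281 = 43.1% → Team Gamma
P3: the Platform team 366/631 = 58.0%, Team Gamma 42/61 = 68.9% → Team Gamma
P0: the Platform team 13/55 = 23.6%, Team Gamma 533/1474 = 36.2% → Team Gamma
Overall: the Platform team 566/1213 = 46.7%, Team Gamma 861/2163 = 39.8% → the Platform team
Team Gamma wins each ticket group but the Platform team wins overall — the comparison reverses. Team Gamma's tickets skew toward P0, which has a lower base rate.

No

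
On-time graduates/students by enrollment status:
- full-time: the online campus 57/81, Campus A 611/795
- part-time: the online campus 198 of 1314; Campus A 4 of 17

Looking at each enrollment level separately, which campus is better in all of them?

Campus A

Full-time: the online campus 57/81 = 70.4%, Campus A 611/795 = 76.9% → Campus A
Part-time: the online campus 198/1314 = 15.1%, Campus A 4/17 = 23.5% → Campus A
Campus A has the higher rate in both groups.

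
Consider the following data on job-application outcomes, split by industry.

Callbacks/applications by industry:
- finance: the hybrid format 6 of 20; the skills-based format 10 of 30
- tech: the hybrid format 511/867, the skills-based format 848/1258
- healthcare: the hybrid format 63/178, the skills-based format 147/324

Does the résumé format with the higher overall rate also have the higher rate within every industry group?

Yes

Finance: the hybrid format 6/20 = 30.0%, the skills-based format 10/30 = 33.3% → the skills-based format
Tech: the hybrid format 511/867 = 58.9%, the skills-based format 848/1258 = 67.4% → the skills-based format
Healthcare: the hybrid format 63/178 = 35.4%, the skills-based format 147/324 = 45.4% → the skills-based format
Overall: the hybrid format 580/1065 = 54.5%, the skills-based format 1005/1612 = 62.3% → the skills-based format
The skills-based format wins overall and in every industry group — no reversal.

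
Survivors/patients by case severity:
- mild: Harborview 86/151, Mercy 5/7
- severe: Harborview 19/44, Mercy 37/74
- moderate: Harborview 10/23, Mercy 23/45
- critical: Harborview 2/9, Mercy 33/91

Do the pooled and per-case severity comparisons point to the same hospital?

No

Mild: Harborview 86/151 = 57.0%, Mercy 5/7 = 71.4% → Mercy
Severe: Harborview 19/44 = 43.2%, Mercy 37/74 = 50.0% → Mercy
Moderate: Harborview 10/23 = 43.5%, Mercy 23/45 = 51.1% → Mercy
Critical: Harborview 2/9 = 22.2%, Mercy 33/91 = 36.3% → Mercy
Overall: Harborview 117/227 = 51.5%, Mercy 98/217 = 45.2% → Harborview
Mercy wins each case group but Harborview wins overall — the comparison reverses. Mercy's patients skew toward critical, which has a lower base rate.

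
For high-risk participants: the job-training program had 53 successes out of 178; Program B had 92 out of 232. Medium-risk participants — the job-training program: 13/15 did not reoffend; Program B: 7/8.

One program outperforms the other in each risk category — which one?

Program B

High-risk: the job-training program 53/178 = 29.8%, Program B 92/232 = 39.7% → Program B
Medium-risk: the job-training program 13/15 = 86.7%, Program B 7/8 = 87.5% → Program B
Program B has the higher rate in both groups.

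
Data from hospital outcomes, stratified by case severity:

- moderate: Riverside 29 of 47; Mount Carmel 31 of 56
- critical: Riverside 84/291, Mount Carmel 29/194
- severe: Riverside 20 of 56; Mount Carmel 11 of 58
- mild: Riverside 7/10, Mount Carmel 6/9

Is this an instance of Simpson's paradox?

Moderate: Riverside 29/47 = 61.7%, Mount Carmel 31/56 = 55.4% → Riverside
Critical: Riverside 84/291 = 28.9%, Mount Carmel 29/194 = 14.9% → Riverside
Severe: Riverside 20/56 = 35.7%, Mount Carmel 11/58 = 19.0% → Riverside
Mild: Riverside 7/10 = 70.0%, Mount Carmel 6/9 = 66.7% → Riverside
Overall: Riverside 140/404 = 34.7%, Mount Carmel 77/317 = 24.3% → Riverside
Riverside wins overall and in every case group — no reversal.

No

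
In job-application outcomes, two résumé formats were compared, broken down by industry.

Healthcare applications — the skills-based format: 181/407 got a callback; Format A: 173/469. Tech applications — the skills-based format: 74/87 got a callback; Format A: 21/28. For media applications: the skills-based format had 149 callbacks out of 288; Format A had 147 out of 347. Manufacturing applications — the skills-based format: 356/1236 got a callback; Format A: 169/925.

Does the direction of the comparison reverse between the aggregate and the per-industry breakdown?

No

Healthcare: the skills-based format 181/407 = 44.5%, Format A 173/469 = 36.9% → the skills-based format
Tech: the skills-based format 74/87 = 85.1%, Format A 21/28 = 75.0% → the skills-based format
Media: the skills-based format 149/288 = 51.7%, Format A 147/347 = 42.4% → the skills-based format
Manufacturing: the skills-based format 356/1236 = 28.8%, Format A 169/925 = 18.3% → the skills-based format
Overall: the skills-based format 760/2018 = 37.7%, Format A 510/1769 = 28.8% → the skills-based format
The skills-based format wins overall and in every industry group — no reversal.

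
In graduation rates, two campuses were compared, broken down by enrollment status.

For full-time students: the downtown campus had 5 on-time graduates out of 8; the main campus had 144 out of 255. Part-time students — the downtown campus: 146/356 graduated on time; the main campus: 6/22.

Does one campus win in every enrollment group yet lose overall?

Full-time: the downtown campus 5/8 = 62.5%, the main campus 144/255 = 56.5% → the downtown campus
Part-time: the downtown campus 146/356 = 41.0%, the main campus 6/22 = 27.3% → the downtown campus
Overall: the downtown campus 151/364 = 41.5%, the main campus 150/277 = 54.2% → the main campus
The downtown campus wins each enrollment group but the main campus wins overall — the comparison reverses. The downtown campus's students skew toward part-time, which has a lower base rate.

Yes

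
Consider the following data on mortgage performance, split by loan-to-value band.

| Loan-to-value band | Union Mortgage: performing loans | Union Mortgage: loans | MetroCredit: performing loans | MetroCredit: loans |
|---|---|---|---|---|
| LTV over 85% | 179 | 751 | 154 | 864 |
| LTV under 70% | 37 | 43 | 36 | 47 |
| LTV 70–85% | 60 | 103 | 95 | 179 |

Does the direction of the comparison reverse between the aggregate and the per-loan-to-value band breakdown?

LTV over 85%: Union Mortgage 179/751 = 23.8%, MetroCredit 154/864 = 17.8% → Union Mortgage
LTV under 70%: Union Mortgage 37/43 = 86.0%, MetroCredit 36/47 = 76.6% → Union Mortgage
LTV 70–85%: Union Mortgage 60/103 = 58.3%, MetroCredit 95/179 = 53.1% → Union Mortgage
Overall: Union Mortgage 276/897 = 30.8%, MetroCredit 285/1090 = 26.1% → Union Mortgage
Union Mortgage wins overall and in every loan-to-value group — no reversal.

No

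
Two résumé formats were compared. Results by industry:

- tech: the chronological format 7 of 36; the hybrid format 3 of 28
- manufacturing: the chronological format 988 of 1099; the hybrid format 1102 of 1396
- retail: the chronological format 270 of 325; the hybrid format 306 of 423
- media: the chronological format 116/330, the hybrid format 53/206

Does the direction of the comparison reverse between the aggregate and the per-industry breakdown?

Tech: the chronological format 7/36 = 19.4%, the hybrid format 3/28 = 10.7% → the chronological format
Manufacturing: the chronological format 988/1099 = 89.9%, the hybrid format 1102/1396 = 78.9% → the chronological format
Retail: the chronological format 270/325 = 83.1%, the hybrid format 306/423 = 72.3% → the chronological format
Media: the chronological format 116/330 = 35.2%, the hybrid format 53/206 = 25.7% → the chronological format
Overall: the chronological format 1381/1790 = 77.2%, the hybrid format 1464/2053 = 71.3% → the chronological format
The chronological format wins overall and in every industry group — no reversal.

No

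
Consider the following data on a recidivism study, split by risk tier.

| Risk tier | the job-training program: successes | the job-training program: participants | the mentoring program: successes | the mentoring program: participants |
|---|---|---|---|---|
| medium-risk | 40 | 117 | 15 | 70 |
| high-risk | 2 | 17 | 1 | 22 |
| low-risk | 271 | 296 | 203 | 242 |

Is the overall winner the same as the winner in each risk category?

Yes

Medium-risk: the job-training program 40/117 = 34.2%, the mentoring program 15/70 = 21.4% → the job-training program
High-risk: the job-training program 2/17 = 11.8%, the mentoring program 1/22 = 4.5% → the job-training program
Low-risk: the job-training program 271/296 = 91.6%, the mentoring program 203/242 = 83.9% → the job-training program
Overall: the job-training program 313/430 = 72.8%, the mentoring program 219/334 = 65.6% → the job-training program
The job-training program wins overall and in every risk group — no reversal.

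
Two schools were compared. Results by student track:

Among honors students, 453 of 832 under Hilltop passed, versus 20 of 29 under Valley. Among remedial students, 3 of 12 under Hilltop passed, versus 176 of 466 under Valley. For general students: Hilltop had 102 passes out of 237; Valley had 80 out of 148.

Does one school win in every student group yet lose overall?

Yes

Honors: Hilltop 453/832 = 54.4%, Valley 20/29 = 69.0% → Valley
Remedial: Hilltop 3/12 = 25.0%, Valley 176/466 = 37.8% → Valley
General: Hilltop 102/237 = 43.0%, Valley 80/148 = 54.1% → Valley
Overall: Hilltop 558/1081 = 51.6%, Valley 276/643 = 42.9% → Hilltop
Valley wins each student group but Hilltop wins overall — the comparison reverses. Valley's students skew toward remedial, which has a lower base rate.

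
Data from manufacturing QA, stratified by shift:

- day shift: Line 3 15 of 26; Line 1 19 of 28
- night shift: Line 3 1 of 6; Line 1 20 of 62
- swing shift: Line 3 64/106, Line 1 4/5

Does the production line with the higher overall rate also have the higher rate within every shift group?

No

Day shift: Line 3 15/26 = 57.7%, Line 1 19/28 = 67.9% → Line 1
Night shift: Line 3 1/6 = 16.7%, Line 1 20/62 = 32.3% → Line 1
Swing shift: Line 3 64/106 = 60.4%, Line 1 4/5 = 80.0% → Line 1
Overall: Line 3 80/138 = 58.0%, Line 1 43/95 = 45.3% → Line 3
Line 1 wins each shift group but Line 3 wins overall — the comparison reverses. Line 1's units skew toward night shift, which has a lower base rate.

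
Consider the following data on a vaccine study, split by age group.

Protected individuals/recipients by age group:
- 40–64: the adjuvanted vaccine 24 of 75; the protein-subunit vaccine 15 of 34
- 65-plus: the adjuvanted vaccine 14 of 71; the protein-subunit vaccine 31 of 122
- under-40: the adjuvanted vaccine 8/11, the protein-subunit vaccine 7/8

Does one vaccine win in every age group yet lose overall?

40–64: the adjuvanted vaccine 24/75 = 32.0%, the protein-subunit vaccine 15/34 = 44.1% → the protein-subunit vaccine
65-plus: the adjuvanted vaccine 14/71 = 19.7%, the protein-subunit vaccine 31/122 = 25.4% → the protein-subunit vaccine
Under-40: the adjuvanted vaccine 8/11 = 72.7%, the protein-subunit vaccine 7/8 = 87.5% → the protein-subunit vaccine
Overall: the adjuvanted vaccine 46/157 = 29.3%, the protein-subunit vaccine 53/164 = 32.3% → the protein-subunit vaccine
The protein-subunit vaccine wins overall and in every age group — no reversal.

No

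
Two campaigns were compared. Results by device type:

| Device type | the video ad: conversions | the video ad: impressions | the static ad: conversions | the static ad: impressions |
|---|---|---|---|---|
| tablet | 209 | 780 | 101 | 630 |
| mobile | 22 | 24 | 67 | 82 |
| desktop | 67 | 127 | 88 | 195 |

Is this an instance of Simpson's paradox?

Tablet: the video ad 209/780 = 26.8%, the static ad 101/630 = 16.0% → the video ad
Mobile: the video ad 22/24 = 91.7%, the static ad 67/82 = 81.7% → the video ad
Desktop: the video ad 67/127 = 52.8%, the static ad 88/195 = 45.1% → the video ad
Overall: the video ad 298/931 = 32.0%, the static ad 256/907 = 28.2% → the video ad
The video ad wins overall and in every device group — no reversal.

No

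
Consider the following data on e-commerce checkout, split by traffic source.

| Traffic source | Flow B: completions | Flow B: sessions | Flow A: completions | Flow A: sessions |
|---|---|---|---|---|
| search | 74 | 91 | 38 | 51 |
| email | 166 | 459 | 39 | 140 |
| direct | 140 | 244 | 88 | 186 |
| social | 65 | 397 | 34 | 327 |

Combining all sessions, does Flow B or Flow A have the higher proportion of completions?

Search: Flow B 74/91 = 81.3%, Flow A 38/51 = 74.5% → Flow B
Email: Flow B 166/459 = 36.2%, Flow A 39/140 = 27.9% → Flow B
Direct: Flow B 140/244 = 57.4%, Flow A 88/186 = 47.3% → Flow B
Social: Flow B 65/397 = 16.4%, Flow A 34/327 = 10.4% → Flow B
Overall: Flow B 445/1191 = 37.4%, Flow A 199/704 = 28.3% → Flow B

Flow B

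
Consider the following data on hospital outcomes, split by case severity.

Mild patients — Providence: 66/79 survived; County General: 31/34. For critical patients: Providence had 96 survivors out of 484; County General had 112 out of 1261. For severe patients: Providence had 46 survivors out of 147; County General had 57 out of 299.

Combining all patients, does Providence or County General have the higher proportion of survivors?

Providence

Mild: Providence 66/79 = 83.5%, County General 31/34 = 91.2% → County General
Critical: Providence 96/484 = 19.8%, County General 112/1261 = 8.9% → Providence
Severe: Providence 46/147 = 31.3%, County General 57/299 = 19.1% → Providence
Overall: Providence 208/710 = 29.3%, County General 200/1594 = 12.5% → Providence
(Neither sweeps every case group, but Providence has the higher pooled rate.)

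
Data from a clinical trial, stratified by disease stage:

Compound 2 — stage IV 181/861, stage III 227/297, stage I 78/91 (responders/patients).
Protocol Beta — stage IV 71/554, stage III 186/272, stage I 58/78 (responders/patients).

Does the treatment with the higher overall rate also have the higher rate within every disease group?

Yes

Stage IV: Compound 2 181/861 = 21.0%, Protocol Beta 71/554 = 12.8% → Compound 2
Stage III: Compound 2 227/297 = 76.4%, Protocol Beta 186/272 = 68.4% → Compound 2
Stage I: Compound 2 78/91 = 85.7%, Protocol Beta 58/78 = 74.4% → Compound 2
Overall: Compound 2 486/1249 = 38.9%, Protocol Beta 315/904 = 34.8% → Compound 2
Compound 2 wins overall and in every disease group — no reversal.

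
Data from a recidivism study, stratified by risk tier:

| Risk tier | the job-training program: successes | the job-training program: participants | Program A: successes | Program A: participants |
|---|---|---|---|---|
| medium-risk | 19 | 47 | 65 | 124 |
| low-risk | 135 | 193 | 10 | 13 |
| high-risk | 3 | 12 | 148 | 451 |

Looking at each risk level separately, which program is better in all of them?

Program A

Medium-risk: the job-training program 19/47 = 40.4%, Program A 65/124 = 52.4% → Program A
Low-risk: the job-training program 135/193 = 69.9%, Program A 10/13 = 76.9% → Program A
High-risk: the job-training program 3/12 = 25.0%, Program A 148/451 = 32.8% → Program A
Program A has the higher rate in all 3 groups.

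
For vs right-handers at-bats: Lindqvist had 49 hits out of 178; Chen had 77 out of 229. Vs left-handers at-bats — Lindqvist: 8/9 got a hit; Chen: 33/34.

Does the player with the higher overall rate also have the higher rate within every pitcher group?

Yes

Vs right-handers: Lindqvist 49/178 = 27.5%, Chen 77/229 = 33.6% → Chen
Vs left-handers: Lindqvist 8/9 = 88.9%, Chen 33/34 = 97.1% → Chen
Overall: Lindqvist 57/187 = 30.5%, Chen 110/263 = 41.8% → Chen
Chen wins overall and in every pitcher group — no reversal.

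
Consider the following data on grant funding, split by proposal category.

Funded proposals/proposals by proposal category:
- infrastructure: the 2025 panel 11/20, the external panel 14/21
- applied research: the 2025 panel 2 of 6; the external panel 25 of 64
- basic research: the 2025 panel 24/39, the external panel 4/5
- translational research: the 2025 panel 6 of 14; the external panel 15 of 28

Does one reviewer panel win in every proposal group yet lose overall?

Infrastructure: the 2025 panel 11/20 = 55.0%, the external panel 14/21 = 66.7% → the external panel
Applied research: the 2025 panel 2/6 = 33.3%, the external panel 25/64 = 39.1% → the external panel
Basic research: the 2025 panel 24/39 = 61.5%, the external panel 4/5 = 80.0% → the external panel
Translational research: the 2025 panel 6/14 = 42.9%, the external panel 15/28 = 53.6% → the external panel
Overall: the 2025 panel 43/79 = 54.4%, the external panel 58/118 = 49.2% → the 2025 panel
The external panel wins each proposal group but the 2025 panel wins overall — the comparison reverses. The external panel's proposals skew toward applied research, which has a lower base rate.

Yes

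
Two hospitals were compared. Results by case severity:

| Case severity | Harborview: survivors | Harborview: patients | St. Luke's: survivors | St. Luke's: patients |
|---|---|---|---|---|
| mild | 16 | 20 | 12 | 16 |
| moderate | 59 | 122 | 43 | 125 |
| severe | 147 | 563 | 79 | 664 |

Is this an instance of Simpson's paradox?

No

Mild: Harborview 16/20 = 80.0%, St. Luke's 12/16 = 75.0% → Harborview
Moderate: Harborview 59/122 = 48.4%, St. Luke's 43/125 = 34.4% → Harborview
Severe: Harborview 147/563 = 26.1%, St. Luke's 79/664 = 11.9% → Harborview
Overall: Harborview 222/705 = 31.5%, St. Luke's 134/805 = 16.6% → Harborview
Harborview wins overall and in every case group — no reversal.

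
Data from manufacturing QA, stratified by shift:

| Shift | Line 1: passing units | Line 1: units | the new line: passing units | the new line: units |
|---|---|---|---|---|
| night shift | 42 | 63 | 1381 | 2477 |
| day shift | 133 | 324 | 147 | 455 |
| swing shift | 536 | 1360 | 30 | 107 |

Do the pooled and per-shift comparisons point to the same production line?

Night shift: Line 1 42/63 = 66.7%, the new line 1381/2477 = 55.8% → Line 1
Day shift: Line 1 133/324 = 41.0%, the new line 147/455 = 32.3% → Line 1
Swing shift: Line 1 536/1360 = 39.4%, the new line 30/107 = 28.0% → Line 1
Overall: Line 1 711/1747 = 40.7%, the new line 1558/3039 = 51.3% → the new line
Line 1 wins each shift group but the new line wins overall — the comparison reverses. Line 1's units skew toward swing shift, which has a lower base rate.

No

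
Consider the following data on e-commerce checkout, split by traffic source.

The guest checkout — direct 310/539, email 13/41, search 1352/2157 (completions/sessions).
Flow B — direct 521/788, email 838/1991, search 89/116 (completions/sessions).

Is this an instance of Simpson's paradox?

Direct: the guest checkout 310/539 = 57.5%, Flow B 521/788 = 66.1% → Flow B
Email: the guest checkout 13/41 = 31.7%, Flow B 838/1991 = 42.1% → Flow B
Search: the guest checkout 1352/2157 = 62.7%, Flow B 89/116 = 76.7% → Flow B
Overall: the guest checkout 1675/2737 = 61.2%, Flow B 1448/2895 = 50.0% → the guest checkout
Flow B wins each traffic group but the guest checkout wins overall — the comparison reverses. Flow B's sessions skew toward email, which has a lower base rate.

Yes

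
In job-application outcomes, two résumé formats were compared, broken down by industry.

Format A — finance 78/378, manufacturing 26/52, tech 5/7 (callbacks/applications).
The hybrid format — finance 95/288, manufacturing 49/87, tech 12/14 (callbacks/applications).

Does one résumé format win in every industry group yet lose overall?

No

Finance: Format A 78/378 = 20.6%, the hybrid format 95/288 = 33.0% → the hybrid format
Manufacturing: Format A 26/52 = 50.0%, the hybrid format 49/87 = 56.3% → the hybrid format
Tech: Format A 5/7 = 71.4%, the hybrid format 12/14 = 85.7% → the hybrid format
Overall: Format A 109/437 = 24.9%, the hybrid format 156/389 = 40.1% → the hybrid format
The hybrid format wins overall and in every industry group — no reversal.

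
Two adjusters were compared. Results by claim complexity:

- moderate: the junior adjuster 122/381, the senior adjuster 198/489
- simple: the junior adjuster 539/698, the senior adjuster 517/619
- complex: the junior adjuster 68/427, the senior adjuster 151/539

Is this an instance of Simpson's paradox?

No

Moderate: the junior adjuster 122/381 = 32.0%, the senior adjuster 198/489 = 40.5% → the senior adjuster
Simple: the junior adjuster 539/698 = 77.2%, the senior adjuster 517/619 = 83.5% → the senior adjuster
Complex: the junior adjuster 68/427 = 15.9%, the senior adjuster 151/539 = 28.0% → the senior adjuster
Overall: the junior adjuster 729/1506 = 48.4%, the senior adjuster 866/1647 = 52.6% → the senior adjuster
The senior adjuster wins overall and in every claim group — no reversal.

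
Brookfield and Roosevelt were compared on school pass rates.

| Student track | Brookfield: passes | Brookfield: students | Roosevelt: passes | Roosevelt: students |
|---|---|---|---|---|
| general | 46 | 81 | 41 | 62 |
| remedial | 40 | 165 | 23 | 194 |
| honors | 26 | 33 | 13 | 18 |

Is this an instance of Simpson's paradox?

No

General: Brookfield 46/81 = 56.8%, Roosevelt 41/62 = 66.1% → Roosevelt
Remedial: Brookfield 40/165 = 24.2%, Roosevelt 23/194 = 11.9% → Brookfield
Honors: Brookfield 26/33 = 78.8%, Roosevelt 13/18 = 72.2% → Brookfield
Overall: Brookfield 112/279 = 40.1%, Roosevelt 77/274 = 28.1% → Brookfield
Neither sweeps: Brookfield wins 2 of 3 groups, Roosevelt wins 1. Brookfield wins overall but not every group — no Simpson reversal.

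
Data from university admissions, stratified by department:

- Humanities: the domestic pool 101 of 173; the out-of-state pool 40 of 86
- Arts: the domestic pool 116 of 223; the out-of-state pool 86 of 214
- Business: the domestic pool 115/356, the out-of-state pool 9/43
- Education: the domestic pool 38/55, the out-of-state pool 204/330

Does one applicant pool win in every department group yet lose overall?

Humanities: the domestic pool 101/173 = 58.4%, the out-of-state pool 40/86 = 46.5% → the domestic pool
Arts: the domestic pool 116/223 = 52.0%, the out-of-state pool 86/214 = 40.2% → the domestic pool
Business: the domestic pool 115/356 = 32.3%, the out-of-state pool 9/43 = 20.9% → the domestic pool
Education: the domestic pool 38/55 = 69.1%, the out-of-state pool 204/330 = 61.8% → the domestic pool
Overall: the domestic pool 370/807 = 45.8%, the out-of-state pool 339/673 = 50.4% → the out-of-state pool
The domestic pool wins each department group but the out-of-state pool wins overall — the comparison reverses. The domestic pool's applicants skew toward Business, which has a lower base rate.

Yes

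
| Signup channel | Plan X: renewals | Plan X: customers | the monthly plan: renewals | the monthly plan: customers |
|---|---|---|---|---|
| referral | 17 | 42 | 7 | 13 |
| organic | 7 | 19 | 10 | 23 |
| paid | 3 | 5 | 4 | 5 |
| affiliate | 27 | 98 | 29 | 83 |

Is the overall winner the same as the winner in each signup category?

Referral: Plan X 17/42 = 40.5%, the monthly plan 7/13 = 53.8% → the monthly plan
Organic: Plan X 7/19 = 36.8%, the monthly plan 10/23 = 43.5% → the monthly plan
Paid: Plan X 3/5 = 60.0%, the monthly plan 4/5 = 80.0% → the monthly plan
Affiliate: Plan X 27/98 = 27.6%, the monthly plan 29/83 = 34.9% → the monthly plan
Overall: Plan X 54/164 = 32.9%, the monthly plan 50/124 = 40.3% → the monthly plan
The monthly plan wins overall and in every signup group — no reversal.

Yes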